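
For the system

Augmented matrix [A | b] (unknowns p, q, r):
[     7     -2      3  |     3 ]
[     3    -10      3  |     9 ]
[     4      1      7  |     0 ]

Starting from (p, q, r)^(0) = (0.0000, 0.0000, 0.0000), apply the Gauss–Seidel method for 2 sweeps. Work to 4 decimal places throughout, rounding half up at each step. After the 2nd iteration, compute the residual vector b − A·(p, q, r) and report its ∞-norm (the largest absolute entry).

0.4955

Iteration 1:
  p = (3 - (-2)·0.0000 - (3)·0.0000) / (7) = 0.4286
  q = (9 - (3)·0.4286 - (3)·0.0000) / (-10) = -0.7714
  r = (0 - (4)·0.4286 - (1)·-0.7714) / (7) = -0.1347
Iteration 2:
  p = (3 - (-2)·-0.7714 - (3)·-0.1347) / (7) = 0.2659
  q = (9 - (3)·0.2659 - (3)·-0.1347) / (-10) = -0.8606
  r = (0 - (4)·0.2659 - (1)·-0.8606) / (7) = -0.0290
Residual b − A·x = (-0.4955, -0.3167, 0.0000); ∞-norm = 0.4955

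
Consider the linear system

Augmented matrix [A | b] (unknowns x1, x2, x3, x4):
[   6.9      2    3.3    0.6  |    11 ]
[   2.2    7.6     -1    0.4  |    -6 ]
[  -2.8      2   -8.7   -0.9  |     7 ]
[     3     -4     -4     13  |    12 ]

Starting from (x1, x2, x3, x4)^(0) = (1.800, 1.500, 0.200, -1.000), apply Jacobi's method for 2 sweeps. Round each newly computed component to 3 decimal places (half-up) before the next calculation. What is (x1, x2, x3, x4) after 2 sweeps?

Iteration 1:
  x1 = (11 - (2)·1.500 - (3.3)·0.200 - (0.6)·-1.000) / (6.9) = 1.151
  x2 = (-6 - (2.2)·1.800 - (-1)·0.200 - (0.4)·-1.000) / (7.6) = -1.232
  x3 = (7 - (-2.8)·1.800 - (2)·1.500 - (-0.9)·-1.000) / (-8.7) = -0.936
  x4 = (12 - (3)·1.800 - (-4)·1.500 - (-4)·0.200) / (13) = 1.031
Iteration 2:
  x1 = (11 - (2)·-1.232 - (3.3)·-0.936 - (0.6)·1.031) / (6.9) = 2.309
  x2 = (-6 - (2.2)·1.151 - (-1)·-0.936 - (0.4)·1.031) / (7.6) = -1.300
  x3 = (7 - (-2.8)·1.151 - (2)·-1.232 - (-0.9)·1.031) / (-8.7) = -1.565
  x4 = (12 - (3)·1.151 - (-4)·-1.232 - (-4)·-0.936) / (13) = -0.010

(2.309, -1.300, -1.565, -0.010)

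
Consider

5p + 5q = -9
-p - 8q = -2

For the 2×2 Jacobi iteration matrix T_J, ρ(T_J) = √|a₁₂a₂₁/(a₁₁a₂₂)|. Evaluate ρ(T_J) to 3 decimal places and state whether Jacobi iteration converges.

0.354

a₁₂a₂₁/(a₁₁a₂₂) = (5)·(-1) / ((5)·(-8)) = 0.125000
ρ = √|0.125000| = √0.125000 = 0.354
ρ < 1, so Jacobi converges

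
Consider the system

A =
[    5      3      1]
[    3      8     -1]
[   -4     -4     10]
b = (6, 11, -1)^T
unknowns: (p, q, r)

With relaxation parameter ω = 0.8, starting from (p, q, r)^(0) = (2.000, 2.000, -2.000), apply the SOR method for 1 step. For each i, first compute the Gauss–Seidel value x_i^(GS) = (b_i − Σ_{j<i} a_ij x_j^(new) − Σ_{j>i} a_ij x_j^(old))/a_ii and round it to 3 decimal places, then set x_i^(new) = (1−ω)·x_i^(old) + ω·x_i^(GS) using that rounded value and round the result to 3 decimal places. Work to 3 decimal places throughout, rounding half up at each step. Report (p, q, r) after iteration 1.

(0.720, 1.084, 0.098)

Iteration 1:
  p: GS value = (6 - (3)·2.000 - (1)·-2.000) / (5) = 0.400;  p ← (1−ω)·2.000 + ω·0.400 = 0.720
  q: GS value = (11 - (3)·0.720 - (-1)·-2.000) / (8) = 0.855;  q ← (1−ω)·2.000 + ω·0.855 = 1.084
  r: GS value = (-1 - (-4)·0.720 - (-4)·1.084) / (10) = 0.622;  r ← (1−ω)·-2.000 + ω·0.622 = 0.098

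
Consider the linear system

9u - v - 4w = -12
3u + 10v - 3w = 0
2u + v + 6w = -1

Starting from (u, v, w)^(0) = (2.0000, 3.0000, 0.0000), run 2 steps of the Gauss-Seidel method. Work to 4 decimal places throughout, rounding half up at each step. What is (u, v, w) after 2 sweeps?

(-1.2481, 0.4094, 0.1811)

Iteration 1:
  u = (-12 - (-1)·3.0000 - (-4)·0.0000) / (9) = -1.0000
  v = (0 - (3)·-1.0000 - (-3)·0.0000) / (10) = 0.3000
  w = (-1 - (2)·-1.0000 - (1)·0.3000) / (6) = 0.1167
Iteration 2:
  u = (-12 - (-1)·0.3000 - (-4)·0.1167) / (9) = -1.2481
  v = (0 - (3)·-1.2481 - (-3)·0.1167) / (10) = 0.4094
  w = (-1 - (2)·-1.2481 - (1)·0.4094) / (6) = 0.1811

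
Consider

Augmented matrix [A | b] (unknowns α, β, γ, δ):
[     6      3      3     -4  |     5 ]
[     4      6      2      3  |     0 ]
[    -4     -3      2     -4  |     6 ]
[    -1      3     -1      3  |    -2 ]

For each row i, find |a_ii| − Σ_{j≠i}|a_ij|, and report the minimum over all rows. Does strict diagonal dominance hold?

-9

row 1: |6| − (3+3+4) = -4
row 2: |6| − (4+2+3) = -3
row 3: |2| − (4+3+4) = -9
row 4: |3| − (1+3+1) = -2
minimum over rows = -9 → not strictly diagonally dominant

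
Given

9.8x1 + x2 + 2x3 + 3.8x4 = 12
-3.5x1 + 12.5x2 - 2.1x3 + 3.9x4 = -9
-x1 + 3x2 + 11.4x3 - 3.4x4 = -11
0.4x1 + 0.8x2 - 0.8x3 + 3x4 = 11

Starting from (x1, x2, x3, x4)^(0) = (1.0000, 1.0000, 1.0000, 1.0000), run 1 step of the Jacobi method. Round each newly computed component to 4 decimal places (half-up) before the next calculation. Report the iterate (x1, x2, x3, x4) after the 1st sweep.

Iteration 1:
  x1 = (12 - (1)·1.0000 - (2)·1.0000 - (3.8)·1.0000) / (9.8) = 0.5306
  x2 = (-9 - (-3.5)·1.0000 - (-2.1)·1.0000 - (3.9)·1.0000) / (12.5) = -0.5840
  x3 = (-11 - (-1)·1.0000 - (3)·1.0000 - (-3.4)·1.0000) / (11.4) = -0.8421
  x4 = (11 - (0.4)·1.0000 - (0.8)·1.0000 - (-0.8)·1.0000) / (3) = 3.5333

(0.5306, -0.5840, -0.8421, 3.5333)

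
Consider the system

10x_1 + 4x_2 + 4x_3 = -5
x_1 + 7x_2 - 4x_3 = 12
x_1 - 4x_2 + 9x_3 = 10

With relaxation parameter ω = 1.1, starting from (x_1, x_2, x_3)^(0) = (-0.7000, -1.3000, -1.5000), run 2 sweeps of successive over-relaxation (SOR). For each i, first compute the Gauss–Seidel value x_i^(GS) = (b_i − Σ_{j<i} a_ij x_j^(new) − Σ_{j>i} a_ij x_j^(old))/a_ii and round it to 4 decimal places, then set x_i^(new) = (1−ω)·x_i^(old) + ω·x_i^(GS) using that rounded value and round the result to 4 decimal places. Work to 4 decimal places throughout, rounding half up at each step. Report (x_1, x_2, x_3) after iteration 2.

(-1.8140, 3.1735, 2.8207)

Iteration 1:
  x_1: GS value = (-5 - (4)·-1.3000 - (4)·-1.5000) / (10) = 0.6200;  x_1 ← (1−ω)·-0.7000 + ω·0.6200 = 0.7520
  x_2: GS value = (12 - (1)·0.7520 - (-4)·-1.5000) / (7) = 0.7497;  x_2 ← (1−ω)·-1.3000 + ω·0.7497 = 0.9547
  x_3: GS value = (10 - (1)·0.7520 - (-4)·0.9547) / (9) = 1.4519;  x_3 ← (1−ω)·-1.5000 + ω·1.4519 = 1.7471
Iteration 2:
  x_1: GS value = (-5 - (4)·0.9547 - (4)·1.7471) / (10) = -1.5807;  x_1 ← (1−ω)·0.7520 + ω·-1.5807 = -1.8140
  x_2: GS value = (12 - (1)·-1.8140 - (-4)·1.7471) / (7) = 2.9718;  x_2 ← (1−ω)·0.9547 + ω·2.9718 = 3.1735
  x_3: GS value = (10 - (1)·-1.8140 - (-4)·3.1735) / (9) = 2.7231;  x_3 ← (1−ω)·1.7471 + ω·2.7231 = 2.8207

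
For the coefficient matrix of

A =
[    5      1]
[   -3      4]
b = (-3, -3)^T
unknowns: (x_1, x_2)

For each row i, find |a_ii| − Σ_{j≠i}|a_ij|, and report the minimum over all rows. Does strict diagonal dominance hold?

1

row 1: |5| − (1) = 4
row 2: |4| − (3) = 1
minimum over rows = 1 → strictly diagonally dominant (convergence guaranteed)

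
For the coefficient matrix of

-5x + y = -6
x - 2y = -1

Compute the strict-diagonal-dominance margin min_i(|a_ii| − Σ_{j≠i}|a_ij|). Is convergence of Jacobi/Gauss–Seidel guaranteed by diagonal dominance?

row 1: |-5| − (1) = 4
row 2: |-2| − (1) = 1
minimum over rows = 1 → strictly diagonally dominant (convergence guaranteed)

1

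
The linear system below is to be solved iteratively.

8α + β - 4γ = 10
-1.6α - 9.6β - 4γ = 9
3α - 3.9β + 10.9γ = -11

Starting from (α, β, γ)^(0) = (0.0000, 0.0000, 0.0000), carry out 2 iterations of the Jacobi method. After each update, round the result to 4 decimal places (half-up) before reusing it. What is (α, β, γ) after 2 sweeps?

(0.8626, -0.7253, -1.6886)

Iteration 1:
  α = (10 - (1)·0.0000 - (-4)·0.0000) / (8) = 1.2500
  β = (9 - (-1.6)·0.0000 - (-4)·0.0000) / (-9.6) = -0.9375
  γ = (-11 - (3)·0.0000 - (-3.9)·0.0000) / (10.9) = -1.0092
Iteration 2:
  α = (10 - (1)·-0.9375 - (-4)·-1.0092) / (8) = 0.8626
  β = (9 - (-1.6)·1.2500 - (-4)·-1.0092) / (-9.6) = -0.7253
  γ = (-11 - (3)·1.2500 - (-3.9)·-0.9375) / (10.9) = -1.6886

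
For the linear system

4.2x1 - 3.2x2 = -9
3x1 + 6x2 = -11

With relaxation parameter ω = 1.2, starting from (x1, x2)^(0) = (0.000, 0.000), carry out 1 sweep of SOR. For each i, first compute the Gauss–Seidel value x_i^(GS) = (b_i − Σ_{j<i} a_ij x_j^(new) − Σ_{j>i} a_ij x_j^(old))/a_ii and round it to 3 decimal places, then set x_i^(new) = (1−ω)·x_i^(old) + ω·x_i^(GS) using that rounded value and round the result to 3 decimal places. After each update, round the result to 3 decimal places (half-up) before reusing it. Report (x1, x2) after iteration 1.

Iteration 1:
  x1: GS value = (-9 - (-3.2)·0.000) / (4.2) = -2.143;  x1 ← (1−ω)·0.000 + ω·-2.143 = -2.572
  x2: GS value = (-11 - (3)·-2.572) / (6) = -0.547;  x2 ← (1−ω)·0.000 + ω·-0.547 = -0.656

(-2.572, -0.656)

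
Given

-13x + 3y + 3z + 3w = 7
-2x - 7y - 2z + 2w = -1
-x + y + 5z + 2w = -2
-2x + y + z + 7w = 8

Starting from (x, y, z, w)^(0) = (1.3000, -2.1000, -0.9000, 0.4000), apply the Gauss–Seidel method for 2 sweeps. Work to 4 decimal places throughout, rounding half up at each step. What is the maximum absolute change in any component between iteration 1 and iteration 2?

0.7658

Iteration 1:
  x = (7 - (3)·-2.1000 - (3)·-0.9000 - (3)·0.4000) / (-13) = -1.1385
  y = (-1 - (-2)·-1.1385 - (-2)·-0.9000 - (2)·0.4000) / (-7) = 0.8396
  z = (-2 - (-1)·-1.1385 - (1)·0.8396 - (2)·0.4000) / (5) = -0.9556
  w = (8 - (-2)·-1.1385 - (1)·0.8396 - (1)·-0.9556) / (7) = 0.8341
Iteration 2:
  x = (7 - (3)·0.8396 - (3)·-0.9556 - (3)·0.8341) / (-13) = -0.3727
  y = (-1 - (-2)·-0.3727 - (-2)·-0.9556 - (2)·0.8341) / (-7) = 0.7607
  z = (-2 - (-1)·-0.3727 - (1)·0.7607 - (2)·0.8341) / (5) = -0.9603
  w = (8 - (-2)·-0.3727 - (1)·0.7607 - (1)·-0.9603) / (7) = 1.0649
Change: (0.7658, -0.0789, -0.0047, 0.2308) → max |·| = 0.7658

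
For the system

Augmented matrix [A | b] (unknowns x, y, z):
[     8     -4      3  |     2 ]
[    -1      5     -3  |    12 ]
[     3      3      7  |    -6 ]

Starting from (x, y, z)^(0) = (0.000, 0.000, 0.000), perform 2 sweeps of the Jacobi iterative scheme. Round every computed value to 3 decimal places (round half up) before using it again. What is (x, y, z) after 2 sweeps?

(1.771, 1.936, -1.993)

Iteration 1:
  x = (2 - (-4)·0.000 - (3)·0.000) / (8) = 0.250
  y = (12 - (-1)·0.000 - (-3)·0.000) / (5) = 2.400
  z = (-6 - (3)·0.000 - (3)·0.000) / (7) = -0.857
Iteration 2:
  x = (2 - (-4)·2.400 - (3)·-0.857) / (8) = 1.771
  y = (12 - (-1)·0.250 - (-3)·-0.857) / (5) = 1.936
  z = (-6 - (3)·0.250 - (3)·2.400) / (7) = -1.993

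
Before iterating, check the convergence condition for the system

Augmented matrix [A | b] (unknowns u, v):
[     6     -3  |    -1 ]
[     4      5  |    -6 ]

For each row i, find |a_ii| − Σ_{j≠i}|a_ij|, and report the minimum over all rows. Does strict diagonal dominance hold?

row 1: |6| − (3) = 3
row 2: |5| − (4) = 1
minimum over rows = 1 → strictly diagonally dominant (convergence guaranteed)

1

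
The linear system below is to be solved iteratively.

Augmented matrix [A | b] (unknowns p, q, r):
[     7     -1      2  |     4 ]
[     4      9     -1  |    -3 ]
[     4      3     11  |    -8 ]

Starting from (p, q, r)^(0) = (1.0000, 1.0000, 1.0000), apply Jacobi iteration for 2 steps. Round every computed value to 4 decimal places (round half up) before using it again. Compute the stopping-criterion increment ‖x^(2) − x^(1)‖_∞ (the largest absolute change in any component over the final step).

0.6623

Iteration 1:
  p = (4 - (-1)·1.0000 - (2)·1.0000) / (7) = 0.4286
  q = (-3 - (4)·1.0000 - (-1)·1.0000) / (9) = -0.6667
  r = (-8 - (4)·1.0000 - (3)·1.0000) / (11) = -1.3636
Iteration 2:
  p = (4 - (-1)·-0.6667 - (2)·-1.3636) / (7) = 0.8658
  q = (-3 - (4)·0.4286 - (-1)·-1.3636) / (9) = -0.6753
  r = (-8 - (4)·0.4286 - (3)·-0.6667) / (11) = -0.7013
Change: (0.4372, -0.0086, 0.6623) → max |·| = 0.6623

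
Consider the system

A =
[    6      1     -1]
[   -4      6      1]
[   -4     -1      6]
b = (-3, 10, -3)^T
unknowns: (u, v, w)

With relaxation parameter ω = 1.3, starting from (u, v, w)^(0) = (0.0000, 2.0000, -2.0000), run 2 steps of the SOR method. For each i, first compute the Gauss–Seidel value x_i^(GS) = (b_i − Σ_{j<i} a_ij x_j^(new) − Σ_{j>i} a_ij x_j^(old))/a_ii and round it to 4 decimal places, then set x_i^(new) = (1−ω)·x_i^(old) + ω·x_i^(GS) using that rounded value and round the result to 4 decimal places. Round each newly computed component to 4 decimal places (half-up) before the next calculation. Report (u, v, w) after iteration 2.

(-0.6070, 1.6984, -0.4433)

Iteration 1:
  u: GS value = (-3 - (1)·2.0000 - (-1)·-2.0000) / (6) = -1.1667;  u ← (1−ω)·0.0000 + ω·-1.1667 = -1.5167
  v: GS value = (10 - (-4)·-1.5167 - (1)·-2.0000) / (6) = 0.9889;  v ← (1−ω)·2.0000 + ω·0.9889 = 0.6856
  w: GS value = (-3 - (-4)·-1.5167 - (-1)·0.6856) / (6) = -1.3969;  w ← (1−ω)·-2.0000 + ω·-1.3969 = -1.2160
Iteration 2:
  u: GS value = (-3 - (1)·0.6856 - (-1)·-1.2160) / (6) = -0.8169;  u ← (1−ω)·-1.5167 + ω·-0.8169 = -0.6070
  v: GS value = (10 - (-4)·-0.6070 - (1)·-1.2160) / (6) = 1.4647;  v ← (1−ω)·0.6856 + ω·1.4647 = 1.6984
  w: GS value = (-3 - (-4)·-0.6070 - (-1)·1.6984) / (6) = -0.6216;  w ← (1−ω)·-1.2160 + ω·-0.6216 = -0.4433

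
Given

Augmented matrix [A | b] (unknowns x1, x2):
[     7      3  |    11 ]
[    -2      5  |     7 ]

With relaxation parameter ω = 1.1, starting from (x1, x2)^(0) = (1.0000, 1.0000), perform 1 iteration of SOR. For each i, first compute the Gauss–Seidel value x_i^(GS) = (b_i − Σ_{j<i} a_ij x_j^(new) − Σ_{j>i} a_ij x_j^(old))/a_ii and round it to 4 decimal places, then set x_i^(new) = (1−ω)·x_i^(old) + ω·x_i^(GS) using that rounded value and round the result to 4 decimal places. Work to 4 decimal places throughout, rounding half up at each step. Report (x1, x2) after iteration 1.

Iteration 1:
  x1: GS value = (11 - (3)·1.0000) / (7) = 1.1429;  x1 ← (1−ω)·1.0000 + ω·1.1429 = 1.1572
  x2: GS value = (7 - (-2)·1.1572) / (5) = 1.8629;  x2 ← (1−ω)·1.0000 + ω·1.8629 = 1.9492

(1.1572, 1.9492)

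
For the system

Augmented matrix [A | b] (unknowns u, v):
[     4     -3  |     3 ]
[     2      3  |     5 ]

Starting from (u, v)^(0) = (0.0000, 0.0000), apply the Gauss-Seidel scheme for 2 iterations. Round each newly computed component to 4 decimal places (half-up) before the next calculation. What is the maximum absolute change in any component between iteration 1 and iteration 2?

0.8750

Iteration 1:
  u = (3 - (-3)·0.0000) / (4) = 0.7500
  v = (5 - (2)·0.7500) / (3) = 1.1667
Iteration 2:
  u = (3 - (-3)·1.1667) / (4) = 1.6250
  v = (5 - (2)·1.6250) / (3) = 0.5833
Change: (0.8750, -0.5834) → max |·| = 0.8750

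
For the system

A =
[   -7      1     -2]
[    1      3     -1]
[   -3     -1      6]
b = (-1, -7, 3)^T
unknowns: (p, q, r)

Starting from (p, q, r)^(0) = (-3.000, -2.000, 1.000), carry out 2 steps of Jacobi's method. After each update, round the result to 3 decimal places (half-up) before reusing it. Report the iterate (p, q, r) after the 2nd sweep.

(0.381, -2.635, 0.119)

Iteration 1:
  p = (-1 - (1)·-2.000 - (-2)·1.000) / (-7) = -0.429
  q = (-7 - (1)·-3.000 - (-1)·1.000) / (3) = -1.000
  r = (3 - (-3)·-3.000 - (-1)·-2.000) / (6) = -1.333
Iteration 2:
  p = (-1 - (1)·-1.000 - (-2)·-1.333) / (-7) = 0.381
  q = (-7 - (1)·-0.429 - (-1)·-1.333) / (3) = -2.635
  r = (3 - (-3)·-0.429 - (-1)·-1.000) / (6) = 0.119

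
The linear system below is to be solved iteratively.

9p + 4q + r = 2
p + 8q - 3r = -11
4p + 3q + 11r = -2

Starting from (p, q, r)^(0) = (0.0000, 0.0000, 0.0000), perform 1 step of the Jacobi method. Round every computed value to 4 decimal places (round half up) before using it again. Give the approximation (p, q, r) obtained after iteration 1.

(0.2222, -1.3750, -0.1818)

Iteration 1:
  p = (2 - (4)·0.0000 - (1)·0.0000) / (9) = 0.2222
  q = (-11 - (1)·0.0000 - (-3)·0.0000) / (8) = -1.3750
  r = (-2 - (4)·0.0000 - (3)·0.0000) / (11) = -0.1818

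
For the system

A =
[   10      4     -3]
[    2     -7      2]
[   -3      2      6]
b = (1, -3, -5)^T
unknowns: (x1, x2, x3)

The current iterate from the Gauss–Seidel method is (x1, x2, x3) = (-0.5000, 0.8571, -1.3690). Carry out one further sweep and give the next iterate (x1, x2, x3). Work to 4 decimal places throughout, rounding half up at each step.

One sweep:
  x1 = (1 - (4)·0.8571 - (-3)·-1.3690) / (10) = -0.6535
  x2 = (-3 - (2)·-0.6535 - (2)·-1.3690) / (-7) = -0.1493
  x3 = (-5 - (-3)·-0.6535 - (2)·-0.1493) / (6) = -1.1103

(-0.6535, -0.1493, -1.1103)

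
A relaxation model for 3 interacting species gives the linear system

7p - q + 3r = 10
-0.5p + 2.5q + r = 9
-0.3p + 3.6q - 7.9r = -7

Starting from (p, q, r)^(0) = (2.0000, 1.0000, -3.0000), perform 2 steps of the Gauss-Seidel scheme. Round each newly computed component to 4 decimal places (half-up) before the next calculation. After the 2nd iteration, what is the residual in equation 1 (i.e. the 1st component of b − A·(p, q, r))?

Iteration 1:
  p = (10 - (-1)·1.0000 - (3)·-3.0000) / (7) = 2.8571
  q = (9 - (-0.5)·2.8571 - (1)·-3.0000) / (2.5) = 5.3714
  r = (-7 - (-0.3)·2.8571 - (3.6)·5.3714) / (-7.9) = 3.2253
Iteration 2:
  p = (10 - (-1)·5.3714 - (3)·3.2253) / (7) = 0.8136
  q = (9 - (-0.5)·0.8136 - (1)·3.2253) / (2.5) = 2.4726
  r = (-7 - (-0.3)·0.8136 - (3.6)·2.4726) / (-7.9) = 1.9819
Residual b − A·x = (0.8317, 1.2434, -0.0003)

0.8317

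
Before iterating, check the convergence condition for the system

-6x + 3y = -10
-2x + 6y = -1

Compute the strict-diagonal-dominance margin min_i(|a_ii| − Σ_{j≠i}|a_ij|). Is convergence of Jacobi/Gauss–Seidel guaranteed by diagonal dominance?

3

row 1: |-6| − (3) = 3
row 2: |6| − (2) = 4
minimum over rows = 3 → strictly diagonally dominant (convergence guaranteed)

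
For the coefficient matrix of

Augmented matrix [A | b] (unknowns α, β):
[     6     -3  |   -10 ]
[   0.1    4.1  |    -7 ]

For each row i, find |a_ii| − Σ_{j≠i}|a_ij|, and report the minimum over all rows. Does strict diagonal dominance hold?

3

row 1: |6| − (3) = 3
row 2: |4.1| − (0.1) = 4
minimum over rows = 3 → strictly diagonally dominant (convergence guaranteed)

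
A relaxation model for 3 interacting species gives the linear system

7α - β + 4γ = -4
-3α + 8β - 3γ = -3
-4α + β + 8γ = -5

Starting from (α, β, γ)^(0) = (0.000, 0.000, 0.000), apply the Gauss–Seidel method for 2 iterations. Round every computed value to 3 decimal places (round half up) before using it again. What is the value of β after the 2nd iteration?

Iteration 1:
  α = (-4 - (-1)·0.000 - (4)·0.000) / (7) = -0.571
  β = (-3 - (-3)·-0.571 - (-3)·0.000) / (8) = -0.589
  γ = (-5 - (-4)·-0.571 - (1)·-0.589) / (8) = -0.837
Iteration 2:
  α = (-4 - (-1)·-0.589 - (4)·-0.837) / (7) = -0.177
  β = (-3 - (-3)·-0.177 - (-3)·-0.837) / (8) = -0.755
  γ = (-5 - (-4)·-0.177 - (1)·-0.755) / (8) = -0.619

-0.755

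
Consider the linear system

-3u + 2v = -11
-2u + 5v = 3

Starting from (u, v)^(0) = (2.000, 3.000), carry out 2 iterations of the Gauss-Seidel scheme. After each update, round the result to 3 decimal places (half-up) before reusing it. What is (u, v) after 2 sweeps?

Iteration 1:
  u = (-11 - (2)·3.000) / (-3) = 5.667
  v = (3 - (-2)·5.667) / (5) = 2.867
Iteration 2:
  u = (-11 - (2)·2.867) / (-3) = 5.578
  v = (3 - (-2)·5.578) / (5) = 2.831

(5.578, 2.831)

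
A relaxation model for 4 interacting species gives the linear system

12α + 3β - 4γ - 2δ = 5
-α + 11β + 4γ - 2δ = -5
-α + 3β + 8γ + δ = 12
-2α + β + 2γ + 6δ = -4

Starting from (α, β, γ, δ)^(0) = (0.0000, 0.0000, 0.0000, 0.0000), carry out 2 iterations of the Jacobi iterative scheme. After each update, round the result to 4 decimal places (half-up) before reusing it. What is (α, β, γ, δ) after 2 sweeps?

Iteration 1:
  α = (5 - (3)·0.0000 - (-4)·0.0000 - (-2)·0.0000) / (12) = 0.4167
  β = (-5 - (-1)·0.0000 - (4)·0.0000 - (-2)·0.0000) / (11) = -0.4545
  γ = (12 - (-1)·0.0000 - (3)·0.0000 - (1)·0.0000) / (8) = 1.5000
  δ = (-4 - (-2)·0.0000 - (1)·0.0000 - (2)·0.0000) / (6) = -0.6667
Iteration 2:
  α = (5 - (3)·-0.4545 - (-4)·1.5000 - (-2)·-0.6667) / (12) = 0.9192
  β = (-5 - (-1)·0.4167 - (4)·1.5000 - (-2)·-0.6667) / (11) = -1.0833
  γ = (12 - (-1)·0.4167 - (3)·-0.4545 - (1)·-0.6667) / (8) = 1.8059
  δ = (-4 - (-2)·0.4167 - (1)·-0.4545 - (2)·1.5000) / (6) = -0.9520

(0.9192, -1.0833, 1.8059, -0.9520)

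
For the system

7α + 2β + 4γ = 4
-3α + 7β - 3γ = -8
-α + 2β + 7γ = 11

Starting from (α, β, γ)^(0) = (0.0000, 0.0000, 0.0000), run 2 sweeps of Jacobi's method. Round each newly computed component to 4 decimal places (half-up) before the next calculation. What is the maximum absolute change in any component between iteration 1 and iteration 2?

Iteration 1:
  α = (4 - (2)·0.0000 - (4)·0.0000) / (7) = 0.5714
  β = (-8 - (-3)·0.0000 - (-3)·0.0000) / (7) = -1.1429
  γ = (11 - (-1)·0.0000 - (2)·0.0000) / (7) = 1.5714
Iteration 2:
  α = (4 - (2)·-1.1429 - (4)·1.5714) / (7) = 0.0000
  β = (-8 - (-3)·0.5714 - (-3)·1.5714) / (7) = -0.2245
  γ = (11 - (-1)·0.5714 - (2)·-1.1429) / (7) = 1.9796
Change: (-0.5714, 0.9184, 0.4082) → max |·| = 0.9184

0.9184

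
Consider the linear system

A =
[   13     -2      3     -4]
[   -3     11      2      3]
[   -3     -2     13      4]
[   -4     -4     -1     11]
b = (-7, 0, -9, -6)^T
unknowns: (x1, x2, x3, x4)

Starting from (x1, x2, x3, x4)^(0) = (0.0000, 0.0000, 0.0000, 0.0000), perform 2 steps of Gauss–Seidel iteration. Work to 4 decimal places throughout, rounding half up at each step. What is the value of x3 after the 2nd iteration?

Iteration 1:
  x1 = (-7 - (-2)·0.0000 - (3)·0.0000 - (-4)·0.0000) / (13) = -0.5385
  x2 = (0 - (-3)·-0.5385 - (2)·0.0000 - (3)·0.0000) / (11) = -0.1469
  x3 = (-9 - (-3)·-0.5385 - (-2)·-0.1469 - (4)·0.0000) / (13) = -0.8392
  x4 = (-6 - (-4)·-0.5385 - (-4)·-0.1469 - (-1)·-0.8392) / (11) = -0.8710
Iteration 2:
  x1 = (-7 - (-2)·-0.1469 - (3)·-0.8392 - (-4)·-0.8710) / (13) = -0.6354
  x2 = (0 - (-3)·-0.6354 - (2)·-0.8392 - (3)·-0.8710) / (11) = 0.2168
  x3 = (-9 - (-3)·-0.6354 - (-2)·0.2168 - (4)·-0.8710) / (13) = -0.5376
  x4 = (-6 - (-4)·-0.6354 - (-4)·0.2168 - (-1)·-0.5376) / (11) = -0.7465

-0.5376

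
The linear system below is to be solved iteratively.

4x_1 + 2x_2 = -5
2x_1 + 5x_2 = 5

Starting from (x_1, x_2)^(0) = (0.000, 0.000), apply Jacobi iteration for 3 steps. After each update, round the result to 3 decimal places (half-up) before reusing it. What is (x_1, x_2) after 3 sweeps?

Iteration 1:
  x_1 = (-5 - (2)·0.000) / (4) = -1.250
  x_2 = (5 - (2)·0.000) / (5) = 1.000
Iteration 2:
  x_1 = (-5 - (2)·1.000) / (4) = -1.750
  x_2 = (5 - (2)·-1.250) / (5) = 1.500
Iteration 3:
  x_1 = (-5 - (2)·1.500) / (4) = -2.000
  x_2 = (5 - (2)·-1.750) / (5) = 1.700

(-2.000, 1.700)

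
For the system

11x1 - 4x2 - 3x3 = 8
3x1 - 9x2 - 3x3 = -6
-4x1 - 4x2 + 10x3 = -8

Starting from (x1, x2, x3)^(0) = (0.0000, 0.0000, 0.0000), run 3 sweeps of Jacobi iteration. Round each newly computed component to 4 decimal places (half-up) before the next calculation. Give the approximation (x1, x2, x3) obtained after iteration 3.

Iteration 1:
  x1 = (8 - (-4)·0.0000 - (-3)·0.0000) / (11) = 0.7273
  x2 = (-6 - (3)·0.0000 - (-3)·0.0000) / (-9) = 0.6667
  x3 = (-8 - (-4)·0.0000 - (-4)·0.0000) / (10) = -0.8000
Iteration 2:
  x1 = (8 - (-4)·0.6667 - (-3)·-0.8000) / (11) = 0.7515
  x2 = (-6 - (3)·0.7273 - (-3)·-0.8000) / (-9) = 1.1758
  x3 = (-8 - (-4)·0.7273 - (-4)·0.6667) / (10) = -0.2424
Iteration 3:
  x1 = (8 - (-4)·1.1758 - (-3)·-0.2424) / (11) = 1.0887
  x2 = (-6 - (3)·0.7515 - (-3)·-0.2424) / (-9) = 0.9980
  x3 = (-8 - (-4)·0.7515 - (-4)·1.1758) / (10) = -0.0291

(1.0887, 0.9980, -0.0291)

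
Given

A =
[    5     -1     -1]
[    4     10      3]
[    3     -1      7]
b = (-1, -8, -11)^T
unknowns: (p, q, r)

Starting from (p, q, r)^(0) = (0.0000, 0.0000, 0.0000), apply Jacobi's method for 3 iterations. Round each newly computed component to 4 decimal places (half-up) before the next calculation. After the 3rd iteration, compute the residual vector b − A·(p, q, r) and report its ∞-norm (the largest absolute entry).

1.2642

Iteration 1:
  p = (-1 - (-1)·0.0000 - (-1)·0.0000) / (5) = -0.2000
  q = (-8 - (4)·0.0000 - (3)·0.0000) / (10) = -0.8000
  r = (-11 - (3)·0.0000 - (-1)·0.0000) / (7) = -1.5714
Iteration 2:
  p = (-1 - (-1)·-0.8000 - (-1)·-1.5714) / (5) = -0.6743
  q = (-8 - (4)·-0.2000 - (3)·-1.5714) / (10) = -0.2486
  r = (-11 - (3)·-0.2000 - (-1)·-0.8000) / (7) = -1.6000
Iteration 3:
  p = (-1 - (-1)·-0.2486 - (-1)·-1.6000) / (5) = -0.5697
  q = (-8 - (4)·-0.6743 - (3)·-1.6000) / (10) = -0.0503
  r = (-11 - (3)·-0.6743 - (-1)·-0.2486) / (7) = -1.3180
Residual b − A·x = (0.4802, -1.2642, -0.1152); ∞-norm = 1.2642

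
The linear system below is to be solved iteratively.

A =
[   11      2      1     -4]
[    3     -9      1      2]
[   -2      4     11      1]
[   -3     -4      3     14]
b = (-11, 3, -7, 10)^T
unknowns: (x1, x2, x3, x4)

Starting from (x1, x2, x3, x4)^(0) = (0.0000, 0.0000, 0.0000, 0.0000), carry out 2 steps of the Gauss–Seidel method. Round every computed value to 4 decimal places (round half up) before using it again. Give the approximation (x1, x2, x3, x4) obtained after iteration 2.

Iteration 1:
  x1 = (-11 - (2)·0.0000 - (1)·0.0000 - (-4)·0.0000) / (11) = -1.0000
  x2 = (3 - (3)·-1.0000 - (1)·0.0000 - (2)·0.0000) / (-9) = -0.6667
  x3 = (-7 - (-2)·-1.0000 - (4)·-0.6667 - (1)·0.0000) / (11) = -0.5757
  x4 = (10 - (-3)·-1.0000 - (-4)·-0.6667 - (3)·-0.5757) / (14) = 0.4329
Iteration 2:
  x1 = (-11 - (2)·-0.6667 - (1)·-0.5757 - (-4)·0.4329) / (11) = -0.6690
  x2 = (3 - (3)·-0.6690 - (1)·-0.5757 - (2)·0.4329) / (-9) = -0.5241
  x3 = (-7 - (-2)·-0.6690 - (4)·-0.5241 - (1)·0.4329) / (11) = -0.6068
  x4 = (10 - (-3)·-0.6690 - (-4)·-0.5241 - (3)·-0.6068) / (14) = 0.5512

(-0.6690, -0.5241, -0.6068, 0.5512)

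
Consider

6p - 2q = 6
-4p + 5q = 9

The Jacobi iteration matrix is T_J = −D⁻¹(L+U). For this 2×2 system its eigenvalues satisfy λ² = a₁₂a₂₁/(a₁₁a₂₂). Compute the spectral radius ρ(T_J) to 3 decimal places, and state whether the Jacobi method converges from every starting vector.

0.516

a₁₂a₂₁/(a₁₁a₂₂) = (-2)·(-4) / ((6)·(5)) = 0.266667
ρ = √|0.266667| = √0.266667 = 0.516
ρ < 1, so Jacobi converges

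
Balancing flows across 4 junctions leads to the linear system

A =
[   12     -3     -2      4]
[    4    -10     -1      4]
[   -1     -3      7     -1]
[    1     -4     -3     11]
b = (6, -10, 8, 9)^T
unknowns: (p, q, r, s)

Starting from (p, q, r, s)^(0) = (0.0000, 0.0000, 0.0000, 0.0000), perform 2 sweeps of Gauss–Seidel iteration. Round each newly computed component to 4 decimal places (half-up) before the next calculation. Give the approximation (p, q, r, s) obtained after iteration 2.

(0.5279, 1.7105, 2.1914, 1.9898)

Iteration 1:
  p = (6 - (-3)·0.0000 - (-2)·0.0000 - (4)·0.0000) / (12) = 0.5000
  q = (-10 - (4)·0.5000 - (-1)·0.0000 - (4)·0.0000) / (-10) = 1.2000
  r = (8 - (-1)·0.5000 - (-3)·1.2000 - (-1)·0.0000) / (7) = 1.7286
  s = (9 - (1)·0.5000 - (-4)·1.2000 - (-3)·1.7286) / (11) = 1.6805
Iteration 2:
  p = (6 - (-3)·1.2000 - (-2)·1.7286 - (4)·1.6805) / (12) = 0.5279
  q = (-10 - (4)·0.5279 - (-1)·1.7286 - (4)·1.6805) / (-10) = 1.7105
  r = (8 - (-1)·0.5279 - (-3)·1.7105 - (-1)·1.6805) / (7) = 2.1914
  s = (9 - (1)·0.5279 - (-4)·1.7105 - (-3)·2.1914) / (11) = 1.9898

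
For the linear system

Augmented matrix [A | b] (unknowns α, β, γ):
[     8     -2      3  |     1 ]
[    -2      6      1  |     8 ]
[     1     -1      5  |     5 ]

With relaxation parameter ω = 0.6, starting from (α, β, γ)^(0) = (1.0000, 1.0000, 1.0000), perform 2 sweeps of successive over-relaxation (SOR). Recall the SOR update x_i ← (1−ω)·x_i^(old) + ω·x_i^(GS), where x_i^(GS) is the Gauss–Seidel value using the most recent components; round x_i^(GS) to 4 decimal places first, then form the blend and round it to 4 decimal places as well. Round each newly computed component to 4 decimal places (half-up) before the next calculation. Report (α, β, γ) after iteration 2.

Iteration 1:
  α: GS value = (1 - (-2)·1.0000 - (3)·1.0000) / (8) = 0.0000;  α ← (1−ω)·1.0000 + ω·0.0000 = 0.4000
  β: GS value = (8 - (-2)·0.4000 - (1)·1.0000) / (6) = 1.3000;  β ← (1−ω)·1.0000 + ω·1.3000 = 1.1800
  γ: GS value = (5 - (1)·0.4000 - (-1)·1.1800) / (5) = 1.1560;  γ ← (1−ω)·1.0000 + ω·1.1560 = 1.0936
Iteration 2:
  α: GS value = (1 - (-2)·1.1800 - (3)·1.0936) / (8) = 0.0099;  α ← (1−ω)·0.4000 + ω·0.0099 = 0.1659
  β: GS value = (8 - (-2)·0.1659 - (1)·1.0936) / (6) = 1.2064;  β ← (1−ω)·1.1800 + ω·1.2064 = 1.1958
  γ: GS value = (5 - (1)·0.1659 - (-1)·1.1958) / (5) = 1.2060;  γ ← (1−ω)·1.0936 + ω·1.2060 = 1.1610

(0.1659, 1.1958, 1.1610)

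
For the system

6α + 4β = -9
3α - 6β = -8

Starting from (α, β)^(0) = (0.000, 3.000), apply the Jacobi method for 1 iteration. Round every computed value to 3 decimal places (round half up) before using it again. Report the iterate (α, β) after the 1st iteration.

Iteration 1:
  α = (-9 - (4)·3.000) / (6) = -3.500
  β = (-8 - (3)·0.000) / (-6) = 1.333

(-3.500, 1.333)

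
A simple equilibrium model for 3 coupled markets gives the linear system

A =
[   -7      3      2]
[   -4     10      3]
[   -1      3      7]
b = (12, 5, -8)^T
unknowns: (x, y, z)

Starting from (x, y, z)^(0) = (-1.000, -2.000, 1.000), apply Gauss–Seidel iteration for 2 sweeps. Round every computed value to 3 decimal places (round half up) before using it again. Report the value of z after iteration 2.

Iteration 1:
  x = (12 - (3)·-2.000 - (2)·1.000) / (-7) = -2.286
  y = (5 - (-4)·-2.286 - (3)·1.000) / (10) = -0.714
  z = (-8 - (-1)·-2.286 - (3)·-0.714) / (7) = -1.163
Iteration 2:
  x = (12 - (3)·-0.714 - (2)·-1.163) / (-7) = -2.353
  y = (5 - (-4)·-2.353 - (3)·-1.163) / (10) = -0.092
  z = (-8 - (-1)·-2.353 - (3)·-0.092) / (7) = -1.440

-1.440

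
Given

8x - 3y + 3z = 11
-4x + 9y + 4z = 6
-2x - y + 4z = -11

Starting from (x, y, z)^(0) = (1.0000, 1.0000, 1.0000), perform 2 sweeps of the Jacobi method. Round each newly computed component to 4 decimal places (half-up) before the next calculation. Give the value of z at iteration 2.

Iteration 1:
  x = (11 - (-3)·1.0000 - (3)·1.0000) / (8) = 1.3750
  y = (6 - (-4)·1.0000 - (4)·1.0000) / (9) = 0.6667
  z = (-11 - (-2)·1.0000 - (-1)·1.0000) / (4) = -2.0000
Iteration 2:
  x = (11 - (-3)·0.6667 - (3)·-2.0000) / (8) = 2.3750
  y = (6 - (-4)·1.3750 - (4)·-2.0000) / (9) = 2.1667
  z = (-11 - (-2)·1.3750 - (-1)·0.6667) / (4) = -1.8958

-1.8958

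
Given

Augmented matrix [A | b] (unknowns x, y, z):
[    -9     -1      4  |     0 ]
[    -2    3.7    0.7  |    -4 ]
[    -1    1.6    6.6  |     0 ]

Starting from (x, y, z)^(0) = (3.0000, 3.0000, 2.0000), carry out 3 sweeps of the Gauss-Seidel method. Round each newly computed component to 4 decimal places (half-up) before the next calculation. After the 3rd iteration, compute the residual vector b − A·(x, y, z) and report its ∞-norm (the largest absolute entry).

Iteration 1:
  x = (0 - (-1)·3.0000 - (4)·2.0000) / (-9) = 0.5556
  y = (-4 - (-2)·0.5556 - (0.7)·2.0000) / (3.7) = -1.1591
  z = (0 - (-1)·0.5556 - (1.6)·-1.1591) / (6.6) = 0.3652
Iteration 2:
  x = (0 - (-1)·-1.1591 - (4)·0.3652) / (-9) = 0.2911
  y = (-4 - (-2)·0.2911 - (0.7)·0.3652) / (3.7) = -0.9928
  z = (0 - (-1)·0.2911 - (1.6)·-0.9928) / (6.6) = 0.2848
Iteration 3:
  x = (0 - (-1)·-0.9928 - (4)·0.2848) / (-9) = 0.2369
  y = (-4 - (-2)·0.2369 - (0.7)·0.2848) / (3.7) = -1.0069
  z = (0 - (-1)·0.2369 - (1.6)·-1.0069) / (6.6) = 0.2800
Residual b − A·x = (0.0052, 0.0033, -0.0001); ∞-norm = 0.0052

0.0052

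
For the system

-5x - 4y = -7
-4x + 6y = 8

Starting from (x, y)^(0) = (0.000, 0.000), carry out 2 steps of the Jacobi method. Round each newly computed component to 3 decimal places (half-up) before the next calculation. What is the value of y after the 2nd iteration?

Iteration 1:
  x = (-7 - (-4)·0.000) / (-5) = 1.400
  y = (8 - (-4)·0.000) / (6) = 1.333
Iteration 2:
  x = (-7 - (-4)·1.333) / (-5) = 0.334
  y = (8 - (-4)·1.400) / (6) = 2.267

2.267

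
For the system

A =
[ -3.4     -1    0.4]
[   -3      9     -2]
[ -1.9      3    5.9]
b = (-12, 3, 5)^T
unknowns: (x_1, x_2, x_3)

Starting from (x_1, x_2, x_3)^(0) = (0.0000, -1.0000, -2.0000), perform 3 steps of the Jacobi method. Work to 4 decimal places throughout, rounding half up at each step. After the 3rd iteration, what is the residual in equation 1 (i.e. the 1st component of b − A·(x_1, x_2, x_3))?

Iteration 1:
  x_1 = (-12 - (-1)·-1.0000 - (0.4)·-2.0000) / (-3.4) = 3.5882
  x_2 = (3 - (-3)·0.0000 - (-2)·-2.0000) / (9) = -0.1111
  x_3 = (5 - (-1.9)·0.0000 - (3)·-1.0000) / (5.9) = 1.3559
Iteration 2:
  x_1 = (-12 - (-1)·-0.1111 - (0.4)·1.3559) / (-3.4) = 3.7216
  x_2 = (3 - (-3)·3.5882 - (-2)·1.3559) / (9) = 1.8307
  x_3 = (5 - (-1.9)·3.5882 - (3)·-0.1111) / (5.9) = 2.0595
Iteration 3:
  x_1 = (-12 - (-1)·1.8307 - (0.4)·2.0595) / (-3.4) = 3.2333
  x_2 = (3 - (-3)·3.7216 - (-2)·2.0595) / (9) = 2.0315
  x_3 = (5 - (-1.9)·3.7216 - (3)·1.8307) / (5.9) = 1.1151
Residual b − A·x = (0.5787, -3.3534, -1.5303)

0.5787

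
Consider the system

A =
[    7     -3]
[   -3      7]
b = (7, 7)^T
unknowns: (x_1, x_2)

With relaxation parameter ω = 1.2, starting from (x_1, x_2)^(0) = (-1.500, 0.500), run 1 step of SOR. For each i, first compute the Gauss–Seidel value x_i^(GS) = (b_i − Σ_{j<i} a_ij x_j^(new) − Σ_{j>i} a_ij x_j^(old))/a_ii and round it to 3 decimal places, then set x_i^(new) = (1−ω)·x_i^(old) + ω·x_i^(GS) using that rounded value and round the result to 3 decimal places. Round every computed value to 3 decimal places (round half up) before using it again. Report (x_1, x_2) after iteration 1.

Iteration 1:
  x_1: GS value = (7 - (-3)·0.500) / (7) = 1.214;  x_1 ← (1−ω)·-1.500 + ω·1.214 = 1.757
  x_2: GS value = (7 - (-3)·1.757) / (7) = 1.753;  x_2 ← (1−ω)·0.500 + ω·1.753 = 2.004

(1.757, 2.004)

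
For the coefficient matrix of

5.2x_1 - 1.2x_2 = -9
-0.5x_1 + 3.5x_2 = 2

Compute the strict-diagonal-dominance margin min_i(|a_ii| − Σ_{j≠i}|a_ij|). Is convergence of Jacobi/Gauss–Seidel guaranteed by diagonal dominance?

row 1: |5.2| − (1.2) = 4
row 2: |3.5| − (0.5) = 3
minimum over rows = 3 → strictly diagonally dominant (convergence guaranteed)

3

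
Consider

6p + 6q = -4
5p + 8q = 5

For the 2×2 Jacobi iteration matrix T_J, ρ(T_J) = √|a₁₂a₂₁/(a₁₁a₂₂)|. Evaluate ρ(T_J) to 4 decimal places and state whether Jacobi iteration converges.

0.7906

a₁₂a₂₁/(a₁₁a₂₂) = (6)·(5) / ((6)·(8)) = 0.625000
ρ = √|0.625000| = √0.625000 = 0.7906
ρ < 1, so Jacobi converges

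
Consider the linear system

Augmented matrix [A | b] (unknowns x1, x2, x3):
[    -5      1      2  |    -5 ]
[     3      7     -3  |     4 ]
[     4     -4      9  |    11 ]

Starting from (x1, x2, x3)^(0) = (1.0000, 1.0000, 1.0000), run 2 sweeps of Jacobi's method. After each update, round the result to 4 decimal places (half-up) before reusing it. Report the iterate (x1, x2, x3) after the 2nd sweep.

Iteration 1:
  x1 = (-5 - (1)·1.0000 - (2)·1.0000) / (-5) = 1.6000
  x2 = (4 - (3)·1.0000 - (-3)·1.0000) / (7) = 0.5714
  x3 = (11 - (4)·1.0000 - (-4)·1.0000) / (9) = 1.2222
Iteration 2:
  x1 = (-5 - (1)·0.5714 - (2)·1.2222) / (-5) = 1.6032
  x2 = (4 - (3)·1.6000 - (-3)·1.2222) / (7) = 0.4095
  x3 = (11 - (4)·1.6000 - (-4)·0.5714) / (9) = 0.7651

(1.6032, 0.4095, 0.7651)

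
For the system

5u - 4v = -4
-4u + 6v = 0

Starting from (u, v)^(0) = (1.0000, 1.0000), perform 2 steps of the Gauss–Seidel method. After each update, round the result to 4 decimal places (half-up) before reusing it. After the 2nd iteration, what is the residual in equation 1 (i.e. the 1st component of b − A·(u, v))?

-2.1332

Iteration 1:
  u = (-4 - (-4)·1.0000) / (5) = 0.0000
  v = (0 - (-4)·0.0000) / (6) = 0.0000
Iteration 2:
  u = (-4 - (-4)·0.0000) / (5) = -0.8000
  v = (0 - (-4)·-0.8000) / (6) = -0.5333
Residual b − A·x = (-2.1332, -0.0002)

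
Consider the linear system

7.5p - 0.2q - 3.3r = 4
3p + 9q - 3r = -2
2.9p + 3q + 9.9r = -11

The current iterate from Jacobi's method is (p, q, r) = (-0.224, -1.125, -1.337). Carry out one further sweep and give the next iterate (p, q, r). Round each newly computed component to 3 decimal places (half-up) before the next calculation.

(-0.085, -0.593, -0.705)

One sweep:
  p = (4 - (-0.2)·-1.125 - (-3.3)·-1.337) / (7.5) = -0.085
  q = (-2 - (3)·-0.224 - (-3)·-1.337) / (9) = -0.593
  r = (-11 - (2.9)·-0.224 - (3)·-1.125) / (9.9) = -0.705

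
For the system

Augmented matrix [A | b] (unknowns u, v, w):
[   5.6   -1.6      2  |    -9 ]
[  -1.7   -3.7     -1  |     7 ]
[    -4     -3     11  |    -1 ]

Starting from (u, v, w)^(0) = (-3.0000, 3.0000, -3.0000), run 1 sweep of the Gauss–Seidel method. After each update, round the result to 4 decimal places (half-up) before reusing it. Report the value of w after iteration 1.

-0.3092

Iteration 1:
  u = (-9 - (-1.6)·3.0000 - (2)·-3.0000) / (5.6) = 0.3214
  v = (7 - (-1.7)·0.3214 - (-1)·-3.0000) / (-3.7) = -1.2288
  w = (-1 - (-4)·0.3214 - (-3)·-1.2288) / (11) = -0.3092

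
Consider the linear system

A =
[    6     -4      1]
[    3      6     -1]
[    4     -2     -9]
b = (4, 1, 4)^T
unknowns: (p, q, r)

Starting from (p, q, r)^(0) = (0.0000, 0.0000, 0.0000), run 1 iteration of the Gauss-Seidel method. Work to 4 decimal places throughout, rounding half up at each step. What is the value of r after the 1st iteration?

Iteration 1:
  p = (4 - (-4)·0.0000 - (1)·0.0000) / (6) = 0.6667
  q = (1 - (3)·0.6667 - (-1)·0.0000) / (6) = -0.1667
  r = (4 - (4)·0.6667 - (-2)·-0.1667) / (-9) = -0.1111

-0.1111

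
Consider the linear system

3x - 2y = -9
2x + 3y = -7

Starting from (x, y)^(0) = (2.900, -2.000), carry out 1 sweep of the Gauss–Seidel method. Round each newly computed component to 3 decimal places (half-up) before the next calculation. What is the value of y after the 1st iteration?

0.555

Iteration 1:
  x = (-9 - (-2)·-2.000) / (3) = -4.333
  y = (-7 - (2)·-4.333) / (3) = 0.555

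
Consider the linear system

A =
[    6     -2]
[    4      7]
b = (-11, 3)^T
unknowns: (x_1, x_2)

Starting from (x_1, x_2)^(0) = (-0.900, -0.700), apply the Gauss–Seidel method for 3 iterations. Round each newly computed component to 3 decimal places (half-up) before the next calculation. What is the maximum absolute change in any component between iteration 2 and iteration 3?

0.146

Iteration 1:
  x_1 = (-11 - (-2)·-0.700) / (6) = -2.067
  x_2 = (3 - (4)·-2.067) / (7) = 1.610
Iteration 2:
  x_1 = (-11 - (-2)·1.610) / (6) = -1.297
  x_2 = (3 - (4)·-1.297) / (7) = 1.170
Iteration 3:
  x_1 = (-11 - (-2)·1.170) / (6) = -1.443
  x_2 = (3 - (4)·-1.443) / (7) = 1.253
Change: (-0.146, 0.083) → max |·| = 0.146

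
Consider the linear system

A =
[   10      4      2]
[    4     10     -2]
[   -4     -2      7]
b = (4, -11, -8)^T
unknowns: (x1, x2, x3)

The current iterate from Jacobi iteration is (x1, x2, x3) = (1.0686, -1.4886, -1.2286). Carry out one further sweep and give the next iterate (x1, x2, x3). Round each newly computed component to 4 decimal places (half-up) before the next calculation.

One sweep:
  x1 = (4 - (4)·-1.4886 - (2)·-1.2286) / (10) = 1.2412
  x2 = (-11 - (4)·1.0686 - (-2)·-1.2286) / (10) = -1.7732
  x3 = (-8 - (-4)·1.0686 - (-2)·-1.4886) / (7) = -0.9575

(1.2412, -1.7732, -0.9575)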